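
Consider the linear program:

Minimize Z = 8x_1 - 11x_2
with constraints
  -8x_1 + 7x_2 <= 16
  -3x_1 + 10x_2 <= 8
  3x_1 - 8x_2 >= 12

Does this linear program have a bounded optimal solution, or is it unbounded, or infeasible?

bounded optimum

Extreme points and Z = 8x_1 - 11x_2:
  (-212/43, -144/43) → Z = -112/43
  (92/3, 10) → Z = 406/3
The feasible region has finitely many vertices and no improving ray; the minimum is -112/43 at (-212/43, -144/43).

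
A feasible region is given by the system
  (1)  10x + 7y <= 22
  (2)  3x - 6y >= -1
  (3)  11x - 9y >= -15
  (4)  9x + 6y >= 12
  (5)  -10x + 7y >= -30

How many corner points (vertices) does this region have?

Of the 10 pairwise boundary intersections, those satisfying every inequality are:
  (125/81, 76/81)
  (13/5, -4/7)
  (11/12, 5/8)
  (88/41, -50/41)

4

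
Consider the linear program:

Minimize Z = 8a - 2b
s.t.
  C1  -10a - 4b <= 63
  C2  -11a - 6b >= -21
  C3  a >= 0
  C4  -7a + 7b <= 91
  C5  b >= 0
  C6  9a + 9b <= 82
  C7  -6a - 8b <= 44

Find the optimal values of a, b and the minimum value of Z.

a = 0, b = 7/2, minimum Z = -7

Feasible corners and Z = 8a - 2b:
  (0, 7/2) → Z = -7
  (21/11, 0) → Z = 168/11
  (0, 0) → Z = 0

At the optimal vertex, -11a - 6b = -21 and a = 0.
Solving simultaneously gives a = 0, b = 7/2.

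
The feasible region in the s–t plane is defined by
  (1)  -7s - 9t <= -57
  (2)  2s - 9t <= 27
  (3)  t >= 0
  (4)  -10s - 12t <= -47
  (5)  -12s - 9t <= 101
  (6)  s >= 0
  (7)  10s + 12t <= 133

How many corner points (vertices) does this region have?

Pairwise boundary intersections that survive every other constraint:
  (57/7, 0)
  (0, 19/3)
  (133/10, 0)
  (0, 133/12)

4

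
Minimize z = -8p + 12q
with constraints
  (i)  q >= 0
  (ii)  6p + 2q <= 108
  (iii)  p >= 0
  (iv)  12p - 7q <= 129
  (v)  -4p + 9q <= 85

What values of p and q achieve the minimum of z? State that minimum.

p = 43/4, q = 0, minimum z = -86

Corner points and z = -8p + 12q:
  (0, 0) → z = 0
  (43/4, 0) → z = -86
  (169/11, 87/11) → z = -28
  (401/31, 471/31) → z = 2444/31
  (0, 85/9) → z = 340/3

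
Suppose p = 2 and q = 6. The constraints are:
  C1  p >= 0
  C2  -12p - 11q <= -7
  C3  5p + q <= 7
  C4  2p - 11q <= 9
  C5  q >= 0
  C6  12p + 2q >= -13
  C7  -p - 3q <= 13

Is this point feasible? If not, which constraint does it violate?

not feasible — violates C3

Constraint C3: 5p + q = 16, which is not ≤ 7. All other constraints are satisfied.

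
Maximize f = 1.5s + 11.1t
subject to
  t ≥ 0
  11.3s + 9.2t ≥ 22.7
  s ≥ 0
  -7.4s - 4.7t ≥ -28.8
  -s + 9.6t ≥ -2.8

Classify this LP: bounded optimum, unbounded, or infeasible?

bounded optimum

Extreme points and f = 1.5s + 11.1t:
  (227/113, 0) → f = 681/226
  (2.8, 0) → f = 4.2
  (0, 227/92) → f = 25197/920
  (0, 288/47) → f = 15984/235
  (14482/3787, 404/3787) → f = 131037/18935
The feasible region has finitely many vertices and no improving ray; the maximum is 15984/235 at (0, 288/47).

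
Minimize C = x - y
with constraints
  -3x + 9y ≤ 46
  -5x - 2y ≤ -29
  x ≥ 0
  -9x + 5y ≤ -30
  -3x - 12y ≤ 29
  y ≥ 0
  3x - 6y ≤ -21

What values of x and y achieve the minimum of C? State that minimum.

x = 250/33, y = 84/11, minimum C = -2/33

The binding constraints are -3x + 9y = 46 and -9x + 5y = -30.
Solving simultaneously gives x = 250/33, y = 84/11.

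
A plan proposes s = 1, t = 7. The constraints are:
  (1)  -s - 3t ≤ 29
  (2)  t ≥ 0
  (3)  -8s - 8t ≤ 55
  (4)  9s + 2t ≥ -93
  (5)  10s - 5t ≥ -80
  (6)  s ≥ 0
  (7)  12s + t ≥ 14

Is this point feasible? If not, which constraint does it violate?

(1): -22 ≤ 29 ✓
(2): 7 ≥ 0 ✓
(3): -64 ≤ 55 ✓
(4): 23 ≥ -93 ✓
(5): -25 ≥ -80 ✓
(6): 1 ≥ 0 ✓
(7): 19 ≥ 14 ✓

feasible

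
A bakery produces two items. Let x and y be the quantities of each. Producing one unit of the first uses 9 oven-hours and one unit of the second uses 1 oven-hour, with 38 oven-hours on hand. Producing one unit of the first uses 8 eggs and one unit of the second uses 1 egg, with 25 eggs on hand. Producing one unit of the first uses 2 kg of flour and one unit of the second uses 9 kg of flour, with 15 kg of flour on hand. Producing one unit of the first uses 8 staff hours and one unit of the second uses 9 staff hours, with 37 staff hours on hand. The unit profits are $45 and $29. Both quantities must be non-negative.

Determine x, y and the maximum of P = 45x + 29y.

x = 3, y = 1, maximum P = 164

The optimum lies where 8x + y = 25 and 2x + 9y = 15.
Solving simultaneously gives x = 3, y = 1.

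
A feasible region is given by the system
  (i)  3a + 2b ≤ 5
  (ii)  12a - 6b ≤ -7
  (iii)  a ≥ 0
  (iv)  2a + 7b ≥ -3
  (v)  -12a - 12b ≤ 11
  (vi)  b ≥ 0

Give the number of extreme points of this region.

Of the 15 pairwise boundary intersections, those satisfying every inequality are:
  (8/21, 27/14)
  (0, 5/2)
  (0, 7/6)

3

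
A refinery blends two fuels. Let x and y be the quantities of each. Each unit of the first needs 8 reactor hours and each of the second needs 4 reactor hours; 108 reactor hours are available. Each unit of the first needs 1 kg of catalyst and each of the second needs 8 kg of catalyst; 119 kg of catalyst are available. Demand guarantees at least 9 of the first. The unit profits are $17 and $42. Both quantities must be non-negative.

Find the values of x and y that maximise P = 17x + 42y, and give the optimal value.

Feasible corners and P = 17x + 42y:
  (27/2, 0) → P = 459/2
  (9, 0) → P = 153
  (9, 9) → P = 531

The binding constraints are 8x + 4y = 108 and x = 9.
Solving simultaneously gives x = 9, y = 9.

x = 9, y = 9, maximum P = 531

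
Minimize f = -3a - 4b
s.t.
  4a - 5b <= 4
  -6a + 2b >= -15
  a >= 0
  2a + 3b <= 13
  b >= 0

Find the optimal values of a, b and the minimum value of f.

Vertices and f = -3a - 4b:
  (67/22, 18/11) → f = -345/22
  (1, 0) → f = -3
  (71/22, 24/11) → f = -405/22
  (0, 13/3) → f = -52/3
  (0, 0) → f = 0

a = 71/22, b = 24/11, minimum f = -405/22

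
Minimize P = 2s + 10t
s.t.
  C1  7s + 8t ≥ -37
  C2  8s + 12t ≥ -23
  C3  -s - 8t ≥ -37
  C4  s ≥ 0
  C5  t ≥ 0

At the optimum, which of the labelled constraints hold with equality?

Extreme points and P = 2s + 10t:
  (0, 37/8) → P = 185/4
  (37, 0) → P = 74
  (0, 0) → P = 0

The minimum is at (0, 0). Substituting into each constraint, equality holds for C4 and C5; the remaining constraints have slack.

C4 and C5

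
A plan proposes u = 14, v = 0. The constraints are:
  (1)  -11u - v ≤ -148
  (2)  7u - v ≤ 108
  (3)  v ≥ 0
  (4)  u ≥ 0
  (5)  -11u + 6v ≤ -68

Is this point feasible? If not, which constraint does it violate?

feasible

(1): -154 ≤ -148 ✓
(2): 98 ≤ 108 ✓
(3): 0 ≥ 0 ✓
(4): 14 ≥ 0 ✓
(5): -154 ≤ -68 ✓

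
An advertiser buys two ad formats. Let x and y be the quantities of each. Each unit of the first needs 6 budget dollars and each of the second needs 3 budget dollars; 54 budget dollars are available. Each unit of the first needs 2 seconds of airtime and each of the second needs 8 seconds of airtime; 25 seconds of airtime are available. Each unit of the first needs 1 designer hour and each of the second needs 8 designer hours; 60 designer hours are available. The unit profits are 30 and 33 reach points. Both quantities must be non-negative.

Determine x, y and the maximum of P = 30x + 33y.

At the optimal vertex, 6x + 3y = 54 and 2x + 8y = 25.
Solving simultaneously gives x = 17/2, y = 1.

x = 17/2, y = 1, maximum P = 288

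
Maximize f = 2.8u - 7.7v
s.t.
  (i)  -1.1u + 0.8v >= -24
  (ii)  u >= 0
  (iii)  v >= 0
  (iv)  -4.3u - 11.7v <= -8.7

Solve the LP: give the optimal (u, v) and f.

u = 240/11, v = 0, maximum f = 672/11

Extreme points and f = 2.8u - 7.7v:
  (240/11, 0) → f = 672/11
  (0, 29/39) → f = -2233/390
  (87/43, 0) → f = 1218/215
The feasible region is unbounded (it extends along (0, 1), (8, 11)), but f strictly decreases along every unbounded feasible direction, so there is no improving ray and the maximum is attained at a vertex.

The optimum lies where -1.1u + 0.8v = -24 and v = 0.
Solving simultaneously gives u = 240/11, v = 0.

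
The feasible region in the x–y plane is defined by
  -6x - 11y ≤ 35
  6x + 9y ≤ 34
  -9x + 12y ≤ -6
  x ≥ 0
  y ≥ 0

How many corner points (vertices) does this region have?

Pairwise boundary intersections that survive every other constraint:
  (154/51, 30/17)
  (17/3, 0)
  (2/3, 0)

3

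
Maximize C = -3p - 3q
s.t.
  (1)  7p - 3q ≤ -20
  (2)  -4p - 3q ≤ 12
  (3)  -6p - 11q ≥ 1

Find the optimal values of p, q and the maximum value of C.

p = -32/11, q = -4/33, maximum C = 100/11

The optimum lies where 7p - 3q = -20 and -4p - 3q = 12.
Solving simultaneously gives p = -32/11, q = -4/33.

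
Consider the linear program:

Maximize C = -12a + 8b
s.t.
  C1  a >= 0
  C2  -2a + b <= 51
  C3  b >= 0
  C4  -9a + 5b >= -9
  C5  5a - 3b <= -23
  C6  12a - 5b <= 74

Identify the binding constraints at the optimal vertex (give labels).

Vertices and C = -12a + 8b:
  (0, 51) → C = 408
  (0, 23/3) → C = 184/3
  (329/2, 380) → C = 1066
  (337/11, 646/11) → C = 1124/11

The maximum is at (329/2, 380). Substituting into each constraint, equality holds for C2 and C6; the remaining constraints have slack.

C2 and C6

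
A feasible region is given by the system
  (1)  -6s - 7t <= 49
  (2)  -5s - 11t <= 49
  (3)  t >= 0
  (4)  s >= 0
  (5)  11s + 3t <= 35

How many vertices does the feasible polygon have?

Of the 10 pairwise boundary intersections, those satisfying every inequality are:
  (0, 0)
  (35/11, 0)
  (0, 35/3)

3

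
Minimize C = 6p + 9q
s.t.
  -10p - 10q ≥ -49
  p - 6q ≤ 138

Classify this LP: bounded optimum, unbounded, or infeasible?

unbounded

From the feasible point (837/35, -1331/70), moving in the direction (-6, -1) keeps every constraint satisfied while C decreases without bound.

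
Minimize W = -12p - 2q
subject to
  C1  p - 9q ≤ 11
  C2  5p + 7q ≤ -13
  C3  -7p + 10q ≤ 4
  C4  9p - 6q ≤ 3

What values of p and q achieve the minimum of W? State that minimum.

p = -10/13, q = -17/13, minimum W = 154/13

Corner points and W = -12p - 2q:
  (-10/13, -17/13) → W = 154/13
  (-146/53, -81/53) → W = 1914/53
  (-158/99, -71/99) → W = 2038/99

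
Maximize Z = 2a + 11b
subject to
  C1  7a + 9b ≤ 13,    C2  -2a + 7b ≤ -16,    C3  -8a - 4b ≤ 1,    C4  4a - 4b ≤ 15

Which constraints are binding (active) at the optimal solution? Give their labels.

Corner points and Z = 2a + 11b:
  (57/64, -65/32) → Z = -329/16
  (41/20, -17/10) → Z = -73/5
  (7/6, -31/12) → Z = -313/12

The maximum is at (41/20, -17/10). Substituting into each constraint, equality holds for C2 and C4; the remaining constraints have slack.

C2 and C4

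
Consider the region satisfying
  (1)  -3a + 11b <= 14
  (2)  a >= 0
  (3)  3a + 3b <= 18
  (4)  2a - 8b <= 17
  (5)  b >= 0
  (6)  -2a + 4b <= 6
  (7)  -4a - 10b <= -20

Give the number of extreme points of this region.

Pairwise boundary intersections that survive every other constraint:
  (26/7, 16/7)
  (40/37, 58/37)
  (6, 0)
  (5, 0)

4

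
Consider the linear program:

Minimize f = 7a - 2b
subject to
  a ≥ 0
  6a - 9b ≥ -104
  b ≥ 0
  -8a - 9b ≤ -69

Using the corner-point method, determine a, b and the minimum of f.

a = 0, b = 104/9, minimum f = -208/9

The feasible region is unbounded (it extends along (3, 2), (1, 0)), but f strictly increases along every unbounded feasible direction, so there is no improving ray and the minimum is attained at a vertex.

At the optimal vertex, a = 0 and 6a - 9b = -104.
Solving simultaneously gives a = 0, b = 104/9.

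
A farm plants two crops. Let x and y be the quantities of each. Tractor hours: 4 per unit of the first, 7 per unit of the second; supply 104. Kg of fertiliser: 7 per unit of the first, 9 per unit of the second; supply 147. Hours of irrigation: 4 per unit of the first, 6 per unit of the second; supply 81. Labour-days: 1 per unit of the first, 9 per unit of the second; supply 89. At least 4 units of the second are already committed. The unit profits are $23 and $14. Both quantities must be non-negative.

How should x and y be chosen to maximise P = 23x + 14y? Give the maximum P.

Vertices and P = 23x + 14y:
  (0, 89/9) → P = 1246/9
  (0, 4) → P = 56
  (13/2, 55/6) → P = 1667/6
  (57/4, 4) → P = 1535/4

At the optimal vertex, 4x + 6y = 81 and y = 4.
Solving simultaneously gives x = 57/4, y = 4.

x = 57/4, y = 4, maximum P = 1535/4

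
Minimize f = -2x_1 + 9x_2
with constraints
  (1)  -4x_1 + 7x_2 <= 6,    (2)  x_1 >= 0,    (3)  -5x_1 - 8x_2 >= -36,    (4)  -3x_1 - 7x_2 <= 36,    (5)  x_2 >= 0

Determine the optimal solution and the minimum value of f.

x_1 = 36/5, x_2 = 0, minimum f = -72/5

Extreme points and f = -2x_1 + 9x_2:
  (0, 6/7) → f = 54/7
  (204/67, 174/67) → f = 1158/67
  (0, 0) → f = 0
  (36/5, 0) → f = -72/5

The binding constraints are -5x_1 - 8x_2 = -36 and x_2 = 0.
Solving simultaneously gives x_1 = 36/5, x_2 = 0.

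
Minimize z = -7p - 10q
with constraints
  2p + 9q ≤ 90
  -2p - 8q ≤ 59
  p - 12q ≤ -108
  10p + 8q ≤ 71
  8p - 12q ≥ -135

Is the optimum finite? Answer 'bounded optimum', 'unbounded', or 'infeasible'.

Feasible corners and z = -7p - 10q:
  (-81/74, 379/37) → z = -7013/74
  (-45/32, 165/16) → z = -2985/32
  (-3/32, 1151/128) → z = -5713/64
  (-27/7, 243/28) → z = -837/14
The feasible region has finitely many vertices and no improving ray; the minimum is -7013/74 at (-81/74, 379/37).

bounded optimum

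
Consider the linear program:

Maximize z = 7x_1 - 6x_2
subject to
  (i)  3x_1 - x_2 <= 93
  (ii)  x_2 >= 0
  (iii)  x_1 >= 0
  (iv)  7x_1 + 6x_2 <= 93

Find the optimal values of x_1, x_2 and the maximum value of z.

x_1 = 93/7, x_2 = 0, maximum z = 93

Feasible corners and z = 7x_1 - 6x_2:
  (0, 0) → z = 0
  (93/7, 0) → z = 93
  (0, 31/2) → z = -93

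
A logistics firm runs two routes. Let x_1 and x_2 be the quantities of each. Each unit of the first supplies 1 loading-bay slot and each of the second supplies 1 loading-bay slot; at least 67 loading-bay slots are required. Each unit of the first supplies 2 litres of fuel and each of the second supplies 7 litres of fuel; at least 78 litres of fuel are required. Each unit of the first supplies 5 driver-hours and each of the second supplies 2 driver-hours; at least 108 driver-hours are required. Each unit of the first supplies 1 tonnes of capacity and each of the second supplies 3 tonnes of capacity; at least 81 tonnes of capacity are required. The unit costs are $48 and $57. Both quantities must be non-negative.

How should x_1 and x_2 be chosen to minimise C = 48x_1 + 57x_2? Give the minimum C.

x_1 = 60, x_2 = 7, minimum C = 3279

Extreme points and C = 48x_1 + 57x_2:
  (0, 67) → C = 3819
  (81, 0) → C = 3888
  (60, 7) → C = 3279
The feasible region is unbounded (it extends along (0, 1), (1, 0)), but C strictly increases along every unbounded feasible direction, so there is no improving ray and the minimum is attained at a vertex.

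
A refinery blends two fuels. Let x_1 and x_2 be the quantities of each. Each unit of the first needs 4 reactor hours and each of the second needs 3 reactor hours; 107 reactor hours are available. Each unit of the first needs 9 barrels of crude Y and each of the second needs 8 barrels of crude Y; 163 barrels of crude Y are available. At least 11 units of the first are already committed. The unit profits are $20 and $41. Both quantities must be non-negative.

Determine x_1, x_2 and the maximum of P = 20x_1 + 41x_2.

x_1 = 11, x_2 = 8, maximum P = 548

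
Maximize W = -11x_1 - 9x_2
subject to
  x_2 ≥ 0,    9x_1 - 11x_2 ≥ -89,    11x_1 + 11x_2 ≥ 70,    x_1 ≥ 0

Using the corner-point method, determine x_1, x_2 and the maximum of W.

x_1 = 0, x_2 = 70/11, maximum W = -630/11

Vertices and W = -11x_1 - 9x_2:
  (70/11, 0) → W = -70
  (0, 89/11) → W = -801/11
  (0, 70/11) → W = -630/11
The feasible region is unbounded (it extends along (11, 9), (1, 0)), but W strictly decreases along every unbounded feasible direction, so there is no improving ray and the maximum is attained at a vertex.

At the optimal vertex, 11x_1 + 11x_2 = 70 and x_1 = 0.
Solving simultaneously gives x_1 = 0, x_2 = 70/11.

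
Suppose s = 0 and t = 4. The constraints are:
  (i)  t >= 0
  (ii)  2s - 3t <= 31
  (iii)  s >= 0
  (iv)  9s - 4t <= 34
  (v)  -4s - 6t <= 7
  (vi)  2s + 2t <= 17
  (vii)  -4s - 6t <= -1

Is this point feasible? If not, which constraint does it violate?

(i): 4 ≥ 0 ✓
(ii): -12 ≤ 31 ✓
(iii): 0 ≥ 0 ✓
(iv): -16 ≤ 34 ✓
(v): -24 ≤ 7 ✓
(vi): 8 ≤ 17 ✓
(vii): -24 ≤ -1 ✓

feasible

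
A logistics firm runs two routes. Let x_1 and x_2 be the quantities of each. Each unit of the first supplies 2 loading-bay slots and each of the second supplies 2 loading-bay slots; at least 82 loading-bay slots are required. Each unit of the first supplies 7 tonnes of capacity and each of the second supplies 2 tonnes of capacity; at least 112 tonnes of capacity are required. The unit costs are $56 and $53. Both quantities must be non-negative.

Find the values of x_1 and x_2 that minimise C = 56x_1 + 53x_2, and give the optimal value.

Corner points and C = 56x_1 + 53x_2:
  (0, 56) → C = 2968
  (41, 0) → C = 2296
  (6, 35) → C = 2191
The feasible region is unbounded (it extends along (0, 1), (1, 0)), but C strictly increases along every unbounded feasible direction, so there is no improving ray and the minimum is attained at a vertex.

x_1 = 6, x_2 = 35, minimum C = 2191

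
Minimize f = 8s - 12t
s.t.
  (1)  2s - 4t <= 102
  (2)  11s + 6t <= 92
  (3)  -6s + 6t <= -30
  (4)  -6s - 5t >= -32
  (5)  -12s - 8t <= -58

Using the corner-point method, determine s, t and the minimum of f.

The optimum lies where -6s + 6t = -30 and -6s - 5t = -32.
Solving simultaneously gives s = 57/11, t = 2/11.

s = 57/11, t = 2/11, minimum f = 432/11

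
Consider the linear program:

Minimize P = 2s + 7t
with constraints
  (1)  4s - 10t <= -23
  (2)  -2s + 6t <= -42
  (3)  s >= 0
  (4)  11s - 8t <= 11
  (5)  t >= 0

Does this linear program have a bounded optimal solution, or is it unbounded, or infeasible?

infeasible

The boundaries 4s - 10t = -23 and s = 0 meet at (0, 23/10), but that point violates -2s + 6t ≤ -42. Every candidate vertex is excluded by some other constraint, so the feasible region is empty.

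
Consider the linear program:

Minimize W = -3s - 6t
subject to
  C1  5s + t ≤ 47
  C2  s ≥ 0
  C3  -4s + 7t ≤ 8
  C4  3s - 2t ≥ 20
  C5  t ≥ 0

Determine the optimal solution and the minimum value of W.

s = 114/13, t = 41/13, minimum W = -588/13

Feasible corners and W = -3s - 6t:
  (114/13, 41/13) → W = -588/13
  (47/5, 0) → W = -141/5
  (20/3, 0) → W = -20

The optimum lies where 5s + t = 47 and 3s - 2t = 20.
Solving simultaneously gives s = 114/13, t = 41/13.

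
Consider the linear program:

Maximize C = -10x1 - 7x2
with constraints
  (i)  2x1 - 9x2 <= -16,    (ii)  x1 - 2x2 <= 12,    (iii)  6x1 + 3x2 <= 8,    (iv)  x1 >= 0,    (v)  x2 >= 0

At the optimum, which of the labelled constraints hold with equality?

Vertices and C = -10x1 - 7x2:
  (2/5, 28/15) → C = -256/15
  (0, 16/9) → C = -112/9
  (0, 8/3) → C = -56/3

The maximum is at (0, 16/9). Substituting into each constraint, equality holds for (i) and (iv); the remaining constraints have slack.

(i) and (iv)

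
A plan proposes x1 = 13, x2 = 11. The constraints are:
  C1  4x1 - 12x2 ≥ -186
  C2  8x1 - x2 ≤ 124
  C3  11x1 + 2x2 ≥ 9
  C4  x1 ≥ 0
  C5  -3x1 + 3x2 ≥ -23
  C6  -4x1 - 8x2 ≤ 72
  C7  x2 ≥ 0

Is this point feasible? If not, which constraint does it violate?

feasible

C1: -80 ≥ -186 ✓
C2: 93 ≤ 124 ✓
C3: 165 ≥ 9 ✓
C4: 13 ≥ 0 ✓
C5: -6 ≥ -23 ✓
C6: -140 ≤ 72 ✓
C7: 11 ≥ 0 ✓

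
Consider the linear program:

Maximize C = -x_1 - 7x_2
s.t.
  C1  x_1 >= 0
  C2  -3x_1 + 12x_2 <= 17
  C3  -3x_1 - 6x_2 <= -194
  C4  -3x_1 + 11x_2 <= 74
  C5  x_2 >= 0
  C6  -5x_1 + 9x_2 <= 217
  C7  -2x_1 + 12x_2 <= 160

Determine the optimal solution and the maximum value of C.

x_1 = 194/3, x_2 = 0, maximum C = -194/3

The feasible region is unbounded (it extends along (1, 0), (6, 1)), but C strictly decreases along every unbounded feasible direction, so there is no improving ray and the maximum is attained at a vertex.

At the optimal vertex, -3x_1 - 6x_2 = -194 and x_2 = 0.
Solving simultaneously gives x_1 = 194/3, x_2 = 0.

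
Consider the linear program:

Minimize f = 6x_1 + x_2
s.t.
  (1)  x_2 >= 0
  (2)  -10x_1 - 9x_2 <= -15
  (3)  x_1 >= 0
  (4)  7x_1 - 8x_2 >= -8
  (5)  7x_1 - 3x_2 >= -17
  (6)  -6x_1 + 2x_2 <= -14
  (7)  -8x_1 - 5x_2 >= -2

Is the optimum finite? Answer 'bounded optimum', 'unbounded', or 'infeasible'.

infeasible

The boundaries x_2 = 0 and -6x_1 + 2x_2 = -14 meet at (7/3, 0), but that point violates -8x_1 - 5x_2 ≥ -2. Every candidate vertex is excluded by some other constraint, so the feasible region is empty.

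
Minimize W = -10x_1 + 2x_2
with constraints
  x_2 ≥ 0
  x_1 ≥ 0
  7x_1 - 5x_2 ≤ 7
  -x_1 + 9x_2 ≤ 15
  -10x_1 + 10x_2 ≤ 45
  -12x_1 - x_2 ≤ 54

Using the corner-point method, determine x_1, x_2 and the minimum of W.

Vertices and W = -10x_1 + 2x_2:
  (0, 0) → W = 0
  (1, 0) → W = -10
  (0, 5/3) → W = 10/3
  (69/29, 56/29) → W = -578/29

x_1 = 69/29, x_2 = 56/29, minimum W = -578/29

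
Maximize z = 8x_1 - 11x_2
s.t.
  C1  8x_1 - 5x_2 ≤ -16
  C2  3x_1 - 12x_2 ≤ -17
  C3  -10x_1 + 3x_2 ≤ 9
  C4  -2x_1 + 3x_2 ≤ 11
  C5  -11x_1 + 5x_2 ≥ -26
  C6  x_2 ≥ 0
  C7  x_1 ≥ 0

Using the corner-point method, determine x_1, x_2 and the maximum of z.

Extreme points and z = 8x_1 - 11x_2:
  (3/26, 44/13) → z = -472/13
  (1/2, 4) → z = -40
  (1/4, 23/6) → z = -241/6

x_1 = 3/26, x_2 = 44/13, maximum z = -472/13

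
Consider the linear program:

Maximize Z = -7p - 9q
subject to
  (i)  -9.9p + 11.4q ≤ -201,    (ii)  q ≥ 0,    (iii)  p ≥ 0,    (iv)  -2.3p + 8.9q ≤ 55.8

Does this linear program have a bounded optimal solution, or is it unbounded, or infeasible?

bounded optimum

Extreme points and Z = -7p - 9q:
  (670/33, 0) → Z = -4690/33
  (80834/2063, 33824/2063) → Z = -870254/2063
The feasible region has finitely many vertices and no improving ray; the maximum is -4690/33 at (670/33, 0).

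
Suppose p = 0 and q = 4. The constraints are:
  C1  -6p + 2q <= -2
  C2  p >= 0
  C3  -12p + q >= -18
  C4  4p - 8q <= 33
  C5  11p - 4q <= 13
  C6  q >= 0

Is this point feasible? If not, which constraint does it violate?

Constraint C1: -6p + 2q = 8, which is not ≤ -2. All other constraints are satisfied.

not feasible — violates C1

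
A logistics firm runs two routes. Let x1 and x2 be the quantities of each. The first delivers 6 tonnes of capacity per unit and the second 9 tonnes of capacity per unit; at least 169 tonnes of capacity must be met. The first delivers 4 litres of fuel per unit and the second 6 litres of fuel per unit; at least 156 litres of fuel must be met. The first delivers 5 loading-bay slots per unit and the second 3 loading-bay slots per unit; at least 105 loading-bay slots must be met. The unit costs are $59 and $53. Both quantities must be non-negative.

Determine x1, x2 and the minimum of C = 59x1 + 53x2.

The feasible region is unbounded (it extends along (0, 1), (1, 0)), but C strictly increases along every unbounded feasible direction, so there is no improving ray and the minimum is attained at a vertex.

x1 = 9, x2 = 20, minimum C = 1591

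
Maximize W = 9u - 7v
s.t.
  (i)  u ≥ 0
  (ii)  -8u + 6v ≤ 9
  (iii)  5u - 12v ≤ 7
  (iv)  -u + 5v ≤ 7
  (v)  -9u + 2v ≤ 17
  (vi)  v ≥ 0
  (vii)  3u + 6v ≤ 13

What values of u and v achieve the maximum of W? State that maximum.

u = 3, v = 2/3, maximum W = 67/3

Vertices and W = 9u - 7v:
  (0, 7/5) → W = -49/5
  (0, 0) → W = 0
  (7/5, 0) → W = 63/5
  (3, 2/3) → W = 67/3
  (23/21, 34/21) → W = -31/21

The binding constraints are 5u - 12v = 7 and 3u + 6v = 13.
Solving simultaneously gives u = 3, v = 2/3.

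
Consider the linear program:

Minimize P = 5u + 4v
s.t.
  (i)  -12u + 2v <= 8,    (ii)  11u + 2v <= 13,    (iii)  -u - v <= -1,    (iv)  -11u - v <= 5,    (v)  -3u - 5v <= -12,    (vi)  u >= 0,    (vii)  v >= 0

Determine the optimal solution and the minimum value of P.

u = 0, v = 12/5, minimum P = 48/5

Vertices and P = 5u + 4v:
  (5/23, 122/23) → P = 513/23
  (0, 4) → P = 16
  (41/49, 93/49) → P = 577/49
  (0, 12/5) → P = 48/5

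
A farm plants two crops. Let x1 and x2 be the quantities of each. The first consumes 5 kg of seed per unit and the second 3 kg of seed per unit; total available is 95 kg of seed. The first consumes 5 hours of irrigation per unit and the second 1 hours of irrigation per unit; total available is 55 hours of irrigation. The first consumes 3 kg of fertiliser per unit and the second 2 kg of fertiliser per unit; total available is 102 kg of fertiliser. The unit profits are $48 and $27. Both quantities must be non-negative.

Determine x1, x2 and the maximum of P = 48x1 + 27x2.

Corner points and P = 48x1 + 27x2:
  (0, 0) → P = 0
  (0, 95/3) → P = 855
  (11, 0) → P = 528
  (7, 20) → P = 876

x1 = 7, x2 = 20, maximum P = 876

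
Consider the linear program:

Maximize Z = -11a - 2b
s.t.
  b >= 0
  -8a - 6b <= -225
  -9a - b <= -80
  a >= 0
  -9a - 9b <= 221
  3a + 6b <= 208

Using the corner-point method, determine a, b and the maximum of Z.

Extreme points and Z = -11a - 2b:
  (225/8, 0) → Z = -2475/8
  (208/3, 0) → Z = -2288/3
  (255/46, 1385/46) → Z = -5575/46
  (16/3, 32) → Z = -368/3

The optimum lies where -8a - 6b = -225 and -9a - b = -80.
Solving simultaneously gives a = 255/46, b = 1385/46.

a = 255/46, b = 1385/46, maximum Z = -5575/46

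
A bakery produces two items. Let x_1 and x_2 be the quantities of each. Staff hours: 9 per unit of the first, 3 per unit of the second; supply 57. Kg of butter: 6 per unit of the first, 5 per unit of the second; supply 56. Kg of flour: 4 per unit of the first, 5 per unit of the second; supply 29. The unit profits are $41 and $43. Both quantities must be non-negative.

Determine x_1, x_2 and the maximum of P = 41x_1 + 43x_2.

Extreme points and P = 41x_1 + 43x_2:
  (0, 0) → P = 0
  (0, 29/5) → P = 1247/5
  (19/3, 0) → P = 779/3
  (6, 1) → P = 289

At the optimal vertex, 9x_1 + 3x_2 = 57 and 4x_1 + 5x_2 = 29.
Solving simultaneously gives x_1 = 6, x_2 = 1.

x_1 = 6, x_2 = 1, maximum P = 289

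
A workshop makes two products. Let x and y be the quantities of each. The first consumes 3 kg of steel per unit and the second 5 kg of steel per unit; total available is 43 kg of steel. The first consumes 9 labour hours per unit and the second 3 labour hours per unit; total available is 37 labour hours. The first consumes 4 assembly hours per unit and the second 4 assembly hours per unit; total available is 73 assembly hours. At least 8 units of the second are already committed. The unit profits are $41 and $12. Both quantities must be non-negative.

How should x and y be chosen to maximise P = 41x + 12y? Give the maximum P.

Corner points and P = 41x + 12y:
  (0, 43/5) → P = 516/5
  (0, 8) → P = 96
  (1, 8) → P = 137

The optimum lies where 3x + 5y = 43 and y = 8.
Solving simultaneously gives x = 1, y = 8.

x = 1, y = 8, maximum P = 137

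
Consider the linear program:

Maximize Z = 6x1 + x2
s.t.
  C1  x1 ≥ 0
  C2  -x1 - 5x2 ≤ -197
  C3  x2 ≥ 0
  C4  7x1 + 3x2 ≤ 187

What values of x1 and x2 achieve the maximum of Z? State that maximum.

x1 = 43/4, x2 = 149/4, maximum Z = 407/4

Corner points and Z = 6x1 + x2:
  (0, 197/5) → Z = 197/5
  (0, 187/3) → Z = 187/3
  (43/4, 149/4) → Z = 407/4

The binding constraints are -x1 - 5x2 = -197 and 7x1 + 3x2 = 187.
Solving simultaneously gives x1 = 43/4, x2 = 149/4.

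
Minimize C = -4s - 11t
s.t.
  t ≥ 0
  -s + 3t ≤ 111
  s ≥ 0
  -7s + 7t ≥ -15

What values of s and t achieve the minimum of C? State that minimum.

s = 411/7, t = 396/7, minimum C = -6000/7

Corner points and C = -4s - 11t:
  (0, 0) → C = 0
  (15/7, 0) → C = -60/7
  (0, 37) → C = -407
  (411/7, 396/7) → C = -6000/7

The binding constraints are -s + 3t = 111 and -7s + 7t = -15.
Solving simultaneously gives s = 411/7, t = 396/7.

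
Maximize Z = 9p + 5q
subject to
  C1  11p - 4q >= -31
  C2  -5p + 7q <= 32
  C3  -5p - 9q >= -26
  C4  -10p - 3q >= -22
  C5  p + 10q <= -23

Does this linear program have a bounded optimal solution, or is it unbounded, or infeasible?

bounded optimum

Vertices and Z = 9p + 5q:
  (-67/19, -37/19) → Z = -788/19
  (289/97, -252/97) → Z = 1341/97
The feasible region has finitely many vertices and no improving ray; the maximum is 1341/97 at (289/97, -252/97).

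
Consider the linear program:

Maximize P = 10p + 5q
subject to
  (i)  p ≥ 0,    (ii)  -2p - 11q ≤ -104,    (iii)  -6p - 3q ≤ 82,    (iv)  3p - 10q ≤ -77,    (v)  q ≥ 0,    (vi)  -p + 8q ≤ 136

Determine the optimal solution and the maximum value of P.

p = 372/7, q = 331/14, maximum P = 9095/14

Extreme points and P = 10p + 5q:
  (0, 104/11) → P = 520/11
  (0, 17) → P = 85
  (193/53, 466/53) → P = 4260/53
  (372/7, 331/14) → P = 9095/14

The optimum lies where 3p - 10q = -77 and -p + 8q = 136.
Solving simultaneously gives p = 372/7, q = 331/14.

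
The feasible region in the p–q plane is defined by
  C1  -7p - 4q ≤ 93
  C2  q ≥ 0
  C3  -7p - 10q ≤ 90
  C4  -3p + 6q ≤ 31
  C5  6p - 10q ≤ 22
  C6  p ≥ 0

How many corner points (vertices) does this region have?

The feasible vertices (each the meet of two boundaries and inside every other half-plane) are:
  (11/3, 0)
  (0, 0)
  (221/3, 42)
  (0, 31/6)

4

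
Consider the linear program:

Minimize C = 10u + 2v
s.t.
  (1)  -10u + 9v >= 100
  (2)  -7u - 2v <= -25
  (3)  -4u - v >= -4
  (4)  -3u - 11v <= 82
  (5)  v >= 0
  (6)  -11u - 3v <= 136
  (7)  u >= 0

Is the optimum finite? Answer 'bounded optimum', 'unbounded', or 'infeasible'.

The boundaries -10u + 9v = 100 and -7u - 2v = -25 meet at (25/83, 950/83), but that point violates -4u - v ≥ -4. Every candidate vertex is excluded by some other constraint, so the feasible region is empty.

infeasible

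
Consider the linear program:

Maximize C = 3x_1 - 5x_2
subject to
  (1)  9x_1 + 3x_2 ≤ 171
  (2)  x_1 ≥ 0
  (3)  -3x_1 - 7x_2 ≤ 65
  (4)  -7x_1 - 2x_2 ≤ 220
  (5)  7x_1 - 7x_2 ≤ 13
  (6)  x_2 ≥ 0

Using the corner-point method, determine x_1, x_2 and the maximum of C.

Extreme points and C = 3x_1 - 5x_2:
  (0, 57) → C = -285
  (103/7, 90/7) → C = -141/7
  (0, 0) → C = 0
  (13/7, 0) → C = 39/7

x_1 = 13/7, x_2 = 0, maximum C = 39/7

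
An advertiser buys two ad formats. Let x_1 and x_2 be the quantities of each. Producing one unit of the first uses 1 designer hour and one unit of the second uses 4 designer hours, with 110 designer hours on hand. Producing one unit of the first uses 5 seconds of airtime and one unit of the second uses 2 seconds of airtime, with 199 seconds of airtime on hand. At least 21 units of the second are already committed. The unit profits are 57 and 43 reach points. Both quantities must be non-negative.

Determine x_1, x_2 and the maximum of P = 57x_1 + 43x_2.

Extreme points and P = 57x_1 + 43x_2:
  (0, 55/2) → P = 2365/2
  (0, 21) → P = 903
  (26, 21) → P = 2385

The optimum lies where x_1 + 4x_2 = 110 and x_2 = 21.
Solving simultaneously gives x_1 = 26, x_2 = 21.

x_1 = 26, x_2 = 21, maximum P = 2385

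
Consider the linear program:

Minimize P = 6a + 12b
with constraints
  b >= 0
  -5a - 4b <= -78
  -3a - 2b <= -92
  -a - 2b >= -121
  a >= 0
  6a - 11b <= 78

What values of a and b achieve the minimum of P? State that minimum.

Corner points and P = 6a + 12b:
  (0, 46) → P = 552
  (1168/45, 106/15) → P = 3608/15
  (0, 121/2) → P = 726
  (1487/23, 648/23) → P = 726

a = 1168/45, b = 106/15, minimum P = 3608/15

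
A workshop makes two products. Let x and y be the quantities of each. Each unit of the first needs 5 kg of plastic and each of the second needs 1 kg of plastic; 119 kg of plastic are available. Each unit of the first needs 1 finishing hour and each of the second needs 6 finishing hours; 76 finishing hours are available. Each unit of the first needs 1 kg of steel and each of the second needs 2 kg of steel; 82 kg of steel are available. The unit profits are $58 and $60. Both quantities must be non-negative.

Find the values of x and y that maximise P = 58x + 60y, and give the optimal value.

x = 22, y = 9, maximum P = 1816

Vertices and P = 58x + 60y:
  (0, 0) → P = 0
  (0, 38/3) → P = 760
  (119/5, 0) → P = 6902/5
  (22, 9) → P = 1816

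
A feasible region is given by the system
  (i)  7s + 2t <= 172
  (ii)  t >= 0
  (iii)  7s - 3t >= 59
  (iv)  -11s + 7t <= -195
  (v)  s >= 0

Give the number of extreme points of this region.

Intersecting each pair of boundary lines and keeping only the points that satisfy every inequality leaves:
  (172/7, 0)
  (1594/71, 527/71)
  (195/11, 0)

3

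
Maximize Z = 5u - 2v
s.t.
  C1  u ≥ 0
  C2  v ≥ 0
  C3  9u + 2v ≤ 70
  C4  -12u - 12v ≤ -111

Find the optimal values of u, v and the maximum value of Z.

Corner points and Z = 5u - 2v:
  (0, 35) → Z = -70
  (0, 37/4) → Z = -37/2
  (103/14, 53/28) → Z = 33

u = 103/14, v = 53/28, maximum Z = 33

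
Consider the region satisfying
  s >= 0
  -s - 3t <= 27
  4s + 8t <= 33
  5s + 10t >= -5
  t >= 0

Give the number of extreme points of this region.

3

Pairwise boundary intersections that survive every other constraint:
  (0, 33/8)
  (0, 0)
  (33/4, 0)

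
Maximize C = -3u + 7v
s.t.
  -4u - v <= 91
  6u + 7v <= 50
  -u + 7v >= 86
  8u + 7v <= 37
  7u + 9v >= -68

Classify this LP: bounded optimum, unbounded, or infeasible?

bounded optimum

Extreme points and C = -3u + 7v:
  (-687/22, 373/11) → C = 7283/22
  (-751/29, 365/29) → C = 4808/29
  (-13/2, 89/7) → C = 217/2
  (-49/9, 725/63) → C = 872/9
  (-625/29, 267/29) → C = 3744/29
The feasible region has finitely many vertices and no improving ray; the maximum is 7283/22 at (-687/22, 373/11).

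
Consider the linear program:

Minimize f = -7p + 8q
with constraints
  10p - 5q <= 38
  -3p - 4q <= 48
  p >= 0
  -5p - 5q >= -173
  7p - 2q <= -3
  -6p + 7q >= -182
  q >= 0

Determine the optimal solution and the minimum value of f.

p = 0, q = 3/2, minimum f = 12

Vertices and f = -7p + 8q:
  (0, 173/5) → f = 1384/5
  (0, 3/2) → f = 12
  (331/45, 1226/45) → f = 2497/15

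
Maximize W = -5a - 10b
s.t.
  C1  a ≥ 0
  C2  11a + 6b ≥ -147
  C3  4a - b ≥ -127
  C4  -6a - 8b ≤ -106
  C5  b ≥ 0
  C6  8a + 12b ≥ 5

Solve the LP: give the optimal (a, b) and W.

Feasible corners and W = -5a - 10b:
  (0, 127) → W = -1270
  (0, 53/4) → W = -265/2
  (53/3, 0) → W = -265/3
The feasible region is unbounded (it extends along (1, 4), (1, 0)), but W strictly decreases along every unbounded feasible direction, so there is no improving ray and the maximum is attained at a vertex.

At the optimal vertex, -6a - 8b = -106 and b = 0.
Solving simultaneously gives a = 53/3, b = 0.

a = 53/3, b = 0, maximum W = -265/3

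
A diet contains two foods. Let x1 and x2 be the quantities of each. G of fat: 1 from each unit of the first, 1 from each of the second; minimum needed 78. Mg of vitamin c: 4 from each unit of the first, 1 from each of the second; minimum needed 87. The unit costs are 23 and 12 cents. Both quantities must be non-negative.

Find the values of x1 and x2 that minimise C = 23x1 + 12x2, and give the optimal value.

x1 = 3, x2 = 75, minimum C = 969

Vertices and C = 23x1 + 12x2:
  (0, 87) → C = 1044
  (78, 0) → C = 1794
  (3, 75) → C = 969
The feasible region is unbounded (it extends along (0, 1), (1, 0)), but C strictly increases along every unbounded feasible direction, so there is no improving ray and the minimum is attained at a vertex.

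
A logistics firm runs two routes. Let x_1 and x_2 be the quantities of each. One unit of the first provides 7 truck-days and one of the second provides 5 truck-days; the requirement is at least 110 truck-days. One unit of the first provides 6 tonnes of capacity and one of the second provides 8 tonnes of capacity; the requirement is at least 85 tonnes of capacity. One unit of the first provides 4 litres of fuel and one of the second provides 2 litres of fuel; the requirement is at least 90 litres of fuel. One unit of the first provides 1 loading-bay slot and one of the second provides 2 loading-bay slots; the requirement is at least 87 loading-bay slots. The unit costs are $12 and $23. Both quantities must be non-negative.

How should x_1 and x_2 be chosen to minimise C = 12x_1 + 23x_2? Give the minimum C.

x_1 = 1, x_2 = 43, minimum C = 1001

Feasible corners and C = 12x_1 + 23x_2:
  (0, 45) → C = 1035
  (87, 0) → C = 1044
  (1, 43) → C = 1001
The feasible region is unbounded (it extends along (0, 1), (1, 0)), but C strictly increases along every unbounded feasible direction, so there is no improving ray and the minimum is attained at a vertex.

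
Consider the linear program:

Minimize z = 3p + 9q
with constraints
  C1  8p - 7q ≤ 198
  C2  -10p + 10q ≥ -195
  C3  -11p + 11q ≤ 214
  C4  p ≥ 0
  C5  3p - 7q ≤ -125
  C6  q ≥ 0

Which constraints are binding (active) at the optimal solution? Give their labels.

Corner points and z = 3p + 9q:
  (3676/11, 3890/11) → z = 46038/11
  (323/5, 1594/35) → z = 21129/35
  (0, 214/11) → z = 1926/11
  (0, 125/7) → z = 1125/7

The minimum is at (0, 125/7). Substituting into each constraint, equality holds for C4 and C5; the remaining constraints have slack.

C4 and C5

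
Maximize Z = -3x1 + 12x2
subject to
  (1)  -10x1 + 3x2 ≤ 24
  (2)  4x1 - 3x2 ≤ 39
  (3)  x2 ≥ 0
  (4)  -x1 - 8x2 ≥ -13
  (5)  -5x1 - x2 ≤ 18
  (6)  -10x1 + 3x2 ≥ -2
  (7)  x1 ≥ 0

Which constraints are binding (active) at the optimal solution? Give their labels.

Vertices and Z = -3x1 + 12x2:
  (1/5, 0) → Z = -3/5
  (0, 0) → Z = 0
  (55/83, 128/83) → Z = 1371/83
  (0, 13/8) → Z = 39/2

The maximum is at (0, 13/8). Substituting into each constraint, equality holds for (4) and (7); the remaining constraints have slack.

(4) and (7)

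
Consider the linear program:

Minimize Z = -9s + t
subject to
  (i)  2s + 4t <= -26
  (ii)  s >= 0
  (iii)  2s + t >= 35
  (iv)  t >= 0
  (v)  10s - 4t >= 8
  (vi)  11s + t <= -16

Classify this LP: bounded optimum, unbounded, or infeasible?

infeasible

The boundaries 10s - 4t = 8 and 11s + t = -16 meet at (-28/27, -124/27), but that point violates 2s + 4t ≤ -26. Every candidate vertex is excluded by some other constraint, so the feasible region is empty.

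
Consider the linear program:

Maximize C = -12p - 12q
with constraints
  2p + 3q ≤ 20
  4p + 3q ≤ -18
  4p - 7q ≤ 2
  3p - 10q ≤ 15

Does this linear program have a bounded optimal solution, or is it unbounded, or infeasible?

From the feasible point (-19, 58/3), moving in the direction (-10, -3) keeps every constraint satisfied while C increases without bound.

unbounded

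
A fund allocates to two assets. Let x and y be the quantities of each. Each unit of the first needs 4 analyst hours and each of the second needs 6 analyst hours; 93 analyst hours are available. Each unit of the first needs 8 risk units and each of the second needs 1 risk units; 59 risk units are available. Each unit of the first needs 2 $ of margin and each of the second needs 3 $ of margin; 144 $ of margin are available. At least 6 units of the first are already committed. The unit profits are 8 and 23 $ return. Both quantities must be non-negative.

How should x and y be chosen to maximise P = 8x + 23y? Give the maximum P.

Corner points and P = 8x + 23y:
  (59/8, 0) → P = 59
  (6, 0) → P = 48
  (6, 11) → P = 301

x = 6, y = 11, maximum P = 301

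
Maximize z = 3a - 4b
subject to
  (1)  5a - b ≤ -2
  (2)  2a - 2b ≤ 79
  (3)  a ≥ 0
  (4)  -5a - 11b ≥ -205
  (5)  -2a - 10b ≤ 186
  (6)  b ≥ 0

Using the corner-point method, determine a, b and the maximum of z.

Corner points and z = 3a - 4b:
  (0, 2) → z = -8
  (61/20, 69/4) → z = -1197/20
  (0, 205/11) → z = -820/11

The binding constraints are 5a - b = -2 and a = 0.
Solving simultaneously gives a = 0, b = 2.

a = 0, b = 2, maximum z = -8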